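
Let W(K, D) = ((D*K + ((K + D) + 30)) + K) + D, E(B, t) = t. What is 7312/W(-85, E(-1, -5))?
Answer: 7312/275 ≈ 26.589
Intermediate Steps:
W(K, D) = 30 + 2*D + 2*K + D*K (W(K, D) = ((D*K + ((D + K) + 30)) + K) + D = ((D*K + (30 + D + K)) + K) + D = ((30 + D + K + D*K) + K) + D = (30 + D + 2*K + D*K) + D = 30 + 2*D + 2*K + D*K)
7312/W(-85, E(-1, -5)) = 7312/(30 + 2*(-5) + 2*(-85) - 5*(-85)) = 7312/(30 - 10 - 170 + 425) = 7312/275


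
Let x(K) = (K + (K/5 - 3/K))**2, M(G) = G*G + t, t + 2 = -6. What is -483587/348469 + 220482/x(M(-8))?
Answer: 72254621786573/1520691186949 ≈ 47.514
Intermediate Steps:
t = -8 (t = -2 - 6 = -8)
M(G) = -8 + G**2 (M(G) = G*G - 8 = G**2 - 8 = -8 + G**2)
x(K) = (-3/K + 6*K/5)**2 (x(K) = (K + (K*(1/5) - 3/K))**2 = (K + (K/5 - 3/K))**2 = (K + (-3/K + K/5))**2 = (-3/K + 6*K/5)**2)
-483587/348469 + 220482/x(M(-8)) = -483587/348469 + 220482/((9*(-5 + 2*(-8 + (-8)**2)**2)**2/(25*(-8 + (-8)**2)**2))) = -483587*1/348469 + 220482/((9*(-5 + 2*(-8 + 64)**2)**2/(25*(-8 + 64)**2))) = -483587/348469 + 220482/(((9/25)*(-5 + 2*56**2)**2/56**2)) = -483587/348469 + 220482/(((9/25)*(1/3136)*(-5 + 2*3136)**2)) = -483587/348469 + 220482/(((9/25)*(1/3136)*(-5 + 6272)**2)) = -483587/348469 + 220482/(((9/25)*(1/3136)*6267**2)) = -483587/348469 + 220482/(((9/25)*(1/3136)*39275289)) = -483587/348469 + 220482/(353477601/78400) = -483587/348469 + 220482*(78400/353477601) = -483587/348469 + 213404800/4363921 = 72254621786573/1520691186949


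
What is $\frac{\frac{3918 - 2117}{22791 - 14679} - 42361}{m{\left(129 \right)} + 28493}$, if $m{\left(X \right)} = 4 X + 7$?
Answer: $- \frac{343630631}{235377792} \approx -1.4599$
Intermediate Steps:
$m{\left(X \right)} = 7 + 4 X$
$\frac{\frac{3918 - 2117}{22791 - 14679} - 42361}{m{\left(129 \right)} + 28493} = \frac{\frac{3918 - 2117}{22791 - 14679} - 42361}{\left(7 + 4 \cdot 129\right) + 28493} = \frac{\frac{1801}{8112} - 42361}{\left(7 + 516\right) + 28493} = \frac{1801 \cdot \frac{1}{8112} - 42361}{523 + 28493} = \frac{\frac{1801}{8112} - 42361}{29016} = \left(- \frac{343630631}{8112}\right) \frac{1}{29016} = - \frac{343630631}{235377792}$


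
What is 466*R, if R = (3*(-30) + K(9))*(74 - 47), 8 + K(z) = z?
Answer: -1119798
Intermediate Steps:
K(z) = -8 + z
R = -2403 (R = (3*(-30) + (-8 + 9))*(74 - 47) = (-90 + 1)*27 = -89*27 = -2403)
466*R = 466*(-2403) = -1119798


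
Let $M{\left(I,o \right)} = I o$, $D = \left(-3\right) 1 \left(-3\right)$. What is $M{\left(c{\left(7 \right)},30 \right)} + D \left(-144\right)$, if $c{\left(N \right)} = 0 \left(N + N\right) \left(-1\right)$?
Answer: $-1296$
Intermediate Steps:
$c{\left(N \right)} = 0$ ($c{\left(N \right)} = 0 \cdot 2 N \left(-1\right) = 0 \left(-1\right) = 0$)
$D = 9$ ($D = \left(-3\right) \left(-3\right) = 9$)
$M{\left(c{\left(7 \right)},30 \right)} + D \left(-144\right) = 0 \cdot 30 + 9 \left(-144\right) = 0 - 1296 = -1296$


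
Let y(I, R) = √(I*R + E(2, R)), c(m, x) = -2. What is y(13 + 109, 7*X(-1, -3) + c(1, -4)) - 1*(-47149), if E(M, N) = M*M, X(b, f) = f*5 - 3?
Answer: 47149 + 2*I*√3903 ≈ 47149.0 + 124.95*I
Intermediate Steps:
X(b, f) = -3 + 5*f (X(b, f) = 5*f - 3 = -3 + 5*f)
E(M, N) = M²
y(I, R) = √(4 + I*R) (y(I, R) = √(I*R + 2²) = √(I*R + 4) = √(4 + I*R))
y(13 + 109, 7*X(-1, -3) + c(1, -4)) - 1*(-47149) = √(4 + (13 + 109)*(7*(-3 + 5*(-3)) - 2)) - 1*(-47149) = √(4 + 122*(7*(-3 - 15) - 2)) + 47149 = √(4 + 122*(7*(-18) - 2)) + 47149 = √(4 + 122*(-126 - 2)) + 47149 = √(4 + 122*(-128)) + 47149 = √(4 - 15616) + 47149 = √(-15612) + 47149 = 2*I*√3903 + 47149 = 47149 + 2*I*√3903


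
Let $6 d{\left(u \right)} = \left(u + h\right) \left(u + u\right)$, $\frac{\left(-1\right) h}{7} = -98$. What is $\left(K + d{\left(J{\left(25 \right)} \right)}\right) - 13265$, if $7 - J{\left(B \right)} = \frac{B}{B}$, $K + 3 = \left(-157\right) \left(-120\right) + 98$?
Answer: $7054$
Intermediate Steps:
$h = 686$ ($h = \left(-7\right) \left(-98\right) = 686$)
$K = 18935$ ($K = -3 + \left(\left(-157\right) \left(-120\right) + 98\right) = -3 + \left(18840 + 98\right) = -3 + 18938 = 18935$)
$J{\left(B \right)} = 6$ ($J{\left(B \right)} = 7 - \frac{B}{B} = 7 - 1 = 6$)
$d{\left(u \right)} = \frac{u \left(686 + u\right)}{3}$ ($d{\left(u \right)} = \frac{\left(u + 686\right) \left(u + u\right)}{6} = \frac{\left(686 + u\right) 2 u}{6} = \frac{2 u \left(686 + u\right)}{6} = \frac{u \left(686 + u\right)}{3}$)
$\left(K + d{\left(J{\left(25 \right)} \right)}\right) - 13265 = \left(18935 + \frac{1}{3} \cdot 6 \left(686 + 6\right)\right) - 13265 = \left(18935 + \frac{1}{3} \cdot 6 \cdot 692\right) - 13265 = \left(18935 + 1384\right) - 13265 = 20319 - 13265 = 7054$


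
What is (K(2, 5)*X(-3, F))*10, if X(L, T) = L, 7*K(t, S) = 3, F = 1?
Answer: -90/7 ≈ -12.857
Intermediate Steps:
K(t, S) = 3/7 (K(t, S) = (⅐)*3 = 3/7)
(K(2, 5)*X(-3, F))*10 = ((3/7)*(-3))*10 = -9/7*10 = -90/7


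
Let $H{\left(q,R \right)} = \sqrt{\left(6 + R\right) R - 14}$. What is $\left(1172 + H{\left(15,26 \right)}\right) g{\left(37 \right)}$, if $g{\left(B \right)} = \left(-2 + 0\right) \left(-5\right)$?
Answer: $11720 + 10 \sqrt{818} \approx 12006.0$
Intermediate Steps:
$H{\left(q,R \right)} = \sqrt{-14 + R \left(6 + R\right)}$ ($H{\left(q,R \right)} = \sqrt{R \left(6 + R\right) - 14} = \sqrt{-14 + R \left(6 + R\right)}$)
$g{\left(B \right)} = 10$ ($g{\left(B \right)} = \left(-2\right) \left(-5\right) = 10$)
$\left(1172 + H{\left(15,26 \right)}\right) g{\left(37 \right)} = \left(1172 + \sqrt{-14 + 26^{2} + 6 \cdot 26}\right) 10 = \left(1172 + \sqrt{-14 + 676 + 156}\right) 10 = \left(1172 + \sqrt{818}\right) 10 = 11720 + 10 \sqrt{818}$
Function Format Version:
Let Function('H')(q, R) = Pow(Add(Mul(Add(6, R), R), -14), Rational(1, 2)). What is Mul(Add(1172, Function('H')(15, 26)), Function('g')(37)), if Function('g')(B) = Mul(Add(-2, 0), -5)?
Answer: Add(11720, Mul(10, Pow(818, Rational(1, 2)))) ≈ 12006.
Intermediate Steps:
Function('H')(q, R) = Pow(Add(-14, Mul(R, Add(6, R))), Rational(1, 2)) (Function('H')(q, R) = Pow(Add(Mul(R, Add(6, R)), -14), Rational(1, 2)) = Pow(Add(-14, Mul(R, Add(6, R))), Rational(1, 2)))
Function('g')(B) = 10 (Function('g')(B) = Mul(-2, -5) = 10)
Mul(Add(1172, Function('H')(15, 26)), Function('g')(37)) = Mul(Add(1172, Pow(Add(-14, Pow(26, 2), Mul(6, 26)), Rational(1, 2))), 10) = Mul(Add(1172, Pow(Add(-14, 676, 156), Rational(1, 2))), 10) = Mul(Add(1172, Pow(818, Rational(1, 2))), 10) = Add(11720, Mul(10, Pow(818, Rational(1, 2))))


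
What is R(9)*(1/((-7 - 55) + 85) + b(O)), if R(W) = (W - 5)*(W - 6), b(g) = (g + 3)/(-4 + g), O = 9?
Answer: 3372/115 ≈ 29.322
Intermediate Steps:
b(g) = (3 + g)/(-4 + g)
R(W) = (-6 + W)*(-5 + W) (R(W) = (-5 + W)*(-6 + W) = (-6 + W)*(-5 + W))
R(9)*(1/((-7 - 55) + 85) + b(O)) = (30 + 9² - 11*9)*(1/((-7 - 55) + 85) + (3 + 9)/(-4 + 9)) = (30 + 81 - 99)*(1/(-62 + 85) + 12/5) = 12*(1/23 + (⅕)*12) = 12*(1/23 + 12/5) = 12*(281/115) = 3372/115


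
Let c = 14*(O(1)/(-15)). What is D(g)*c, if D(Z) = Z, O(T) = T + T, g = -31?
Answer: 868/15 ≈ 57.867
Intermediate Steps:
O(T) = 2*T
c = -28/15 (c = 14*((2*1)/(-15)) = 14*(2*(-1/15)) = 14*(-2/15) = -28/15 ≈ -1.8667)
D(g)*c = -31*(-28/15) = 868/15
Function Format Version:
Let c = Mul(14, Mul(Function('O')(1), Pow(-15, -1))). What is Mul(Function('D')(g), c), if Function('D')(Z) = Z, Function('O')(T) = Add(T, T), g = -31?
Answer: Rational(868, 15) ≈ 57.867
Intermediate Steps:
Function('O')(T) = Mul(2, T)
c = Rational(-28, 15) (c = Mul(14, Mul(Mul(2, 1), Pow(-15, -1))) = Mul(14, Mul(2, Rational(-1, 15))) = Mul(14, Rational(-2, 15)) = Rational(-28, 15) ≈ -1.8667)
Mul(Function('D')(g), c) = Mul(-31, Rational(-28, 15)) = Rational(868, 15)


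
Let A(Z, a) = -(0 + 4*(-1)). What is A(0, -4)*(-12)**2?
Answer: 576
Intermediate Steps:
A(Z, a) = 4 (A(Z, a) = -(0 - 4) = -1*(-4) = 4)
A(0, -4)*(-12)**2 = 4*(-12)**2 = 4*144 = 576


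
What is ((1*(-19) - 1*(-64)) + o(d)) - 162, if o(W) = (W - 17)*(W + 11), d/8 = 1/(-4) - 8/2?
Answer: 1056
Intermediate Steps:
d = -34 (d = 8*(1/(-4) - 8/2) = 8*(1*(-1/4) - 8*1/2) = 8*(-1/4 - 4) = 8*(-17/4) = -34)
o(W) = (-17 + W)*(11 + W)
((1*(-19) - 1*(-64)) + o(d)) - 162 = ((1*(-19) - 1*(-64)) + (-187 + (-34)**2 - 6*(-34))) - 162 = ((-19 + 64) + (-187 + 1156 + 204)) - 162 = (45 + 1173) - 162 = 1218 - 162 = 1056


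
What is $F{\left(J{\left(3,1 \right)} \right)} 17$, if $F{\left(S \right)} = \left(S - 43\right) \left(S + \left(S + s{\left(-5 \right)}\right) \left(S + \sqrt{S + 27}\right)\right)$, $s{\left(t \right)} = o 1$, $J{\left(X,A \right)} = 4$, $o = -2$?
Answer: $-7956 - 1326 \sqrt{31} \approx -15339.0$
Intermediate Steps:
$s{\left(t \right)} = -2$ ($s{\left(t \right)} = \left(-2\right) 1 = -2$)
$F{\left(S \right)} = \left(-43 + S\right) \left(S + \left(-2 + S\right) \left(S + \sqrt{27 + S}\right)\right)$ ($F{\left(S \right)} = \left(S - 43\right) \left(S + \left(S - 2\right) \left(S + \sqrt{S + 27}\right)\right) = \left(-43 + S\right) \left(S + \left(-2 + S\right) \left(S + \sqrt{27 + S}\right)\right)$)
$F{\left(J{\left(3,1 \right)} \right)} 17 = \left(4^{3} - 44 \cdot 4^{2} + 43 \cdot 4 + 86 \sqrt{27 + 4} + 4^{2} \sqrt{27 + 4} - 180 \sqrt{27 + 4}\right) 17 = \left(64 - 704 + 172 + 86 \sqrt{31} + 16 \sqrt{31} - 180 \sqrt{31}\right) 17 = \left(-468 - 78 \sqrt{31}\right) 17 = -7956 - 1326 \sqrt{31}$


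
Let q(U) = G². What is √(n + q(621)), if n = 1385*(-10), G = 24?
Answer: I*√13274 ≈ 115.21*I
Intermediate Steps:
q(U) = 576 (q(U) = 24² = 576)
n = -13850
√(n + q(621)) = √(-13850 + 576) = √(-13274) = I*√13274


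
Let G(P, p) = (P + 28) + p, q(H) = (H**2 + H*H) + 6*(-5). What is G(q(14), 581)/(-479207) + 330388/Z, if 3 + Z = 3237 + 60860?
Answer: 79131003521/15357146729 ≈ 5.1527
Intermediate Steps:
Z = 64094 (Z = -3 + (3237 + 60860) = -3 + 64097 = 64094)
q(H) = -30 + 2*H**2 (q(H) = (H**2 + H**2) - 30 = 2*H**2 - 30 = -30 + 2*H**2)
G(P, p) = 28 + P + p (G(P, p) = (28 + P) + p = 28 + P + p)
G(q(14), 581)/(-479207) + 330388/Z = (28 + (-30 + 2*14**2) + 581)/(-479207) + 330388/64094 = (28 + (-30 + 2*196) + 581)*(-1/479207) + 330388*(1/64094) = (28 + (-30 + 392) + 581)*(-1/479207) + 165194/32047 = (28 + 362 + 581)*(-1/479207) + 165194/32047 = 971*(-1/479207) + 165194/32047 = -971/479207 + 165194/32047 = 79131003521/15357146729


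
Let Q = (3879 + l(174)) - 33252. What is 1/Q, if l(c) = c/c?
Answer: -1/29372 ≈ -3.4046e-5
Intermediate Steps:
l(c) = 1
Q = -29372 (Q = (3879 + 1) - 33252 = 3880 - 33252 = -29372)
1/Q = 1/(-29372) = -1/29372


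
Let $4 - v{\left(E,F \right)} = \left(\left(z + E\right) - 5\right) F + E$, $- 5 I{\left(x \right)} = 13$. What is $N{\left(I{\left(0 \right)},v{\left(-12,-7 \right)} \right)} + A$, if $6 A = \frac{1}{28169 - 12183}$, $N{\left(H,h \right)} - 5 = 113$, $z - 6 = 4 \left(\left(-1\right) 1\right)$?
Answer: $\frac{11318089}{95916} \approx 118.0$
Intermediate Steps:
$I{\left(x \right)} = - \frac{13}{5}$ ($I{\left(x \right)} = \left(- \frac{1}{5}\right) 13 = - \frac{13}{5}$)
$z = 2$ ($z = 6 + 4 \left(\left(-1\right) 1\right) = 6 + 4 \left(-1\right) = 6 - 4 = 2$)
$v{\left(E,F \right)} = 4 - E - F \left(-3 + E\right)$ ($v{\left(E,F \right)} = 4 - \left(\left(\left(2 + E\right) - 5\right) F + E\right) = 4 - \left(\left(-3 + E\right) F + E\right) = 4 - \left(F \left(-3 + E\right) + E\right) = 4 - \left(E + F \left(-3 + E\right)\right) = 4 - E - F \left(-3 + E\right)$)
$N{\left(H,h \right)} = 118$ ($N{\left(H,h \right)} = 5 + 113 = 118$)
$A = \frac{1}{95916}$ ($A = \frac{1}{6 \left(28169 - 12183\right)} = \frac{1}{6 \cdot 15986} = \frac{1}{6} \cdot \frac{1}{15986} = \frac{1}{95916} \approx 1.0426 \cdot 10^{-5}$)
$N{\left(I{\left(0 \right)},v{\left(-12,-7 \right)} \right)} + A = 118 + \frac{1}{95916} = \frac{11318089}{95916}$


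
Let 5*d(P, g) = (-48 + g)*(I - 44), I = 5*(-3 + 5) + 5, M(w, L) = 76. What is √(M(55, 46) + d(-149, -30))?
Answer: √13210/5 ≈ 22.987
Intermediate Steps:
I = 15 (I = 5*2 + 5 = 10 + 5 = 15)
d(P, g) = 1392/5 - 29*g/5 (d(P, g) = ((-48 + g)*(15 - 44))/5 = ((-48 + g)*(-29))/5 = (1392 - 29*g)/5 = 1392/5 - 29*g/5)
√(M(55, 46) + d(-149, -30)) = √(76 + (1392/5 - 29/5*(-30))) = √(76 + (1392/5 + 174)) = √(76 + 2262/5) = √(2642/5) = √13210/5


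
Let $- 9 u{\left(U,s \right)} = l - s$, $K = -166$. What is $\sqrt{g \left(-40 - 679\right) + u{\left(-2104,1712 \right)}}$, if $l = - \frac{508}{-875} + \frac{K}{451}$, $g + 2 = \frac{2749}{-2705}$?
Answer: $\frac{\sqrt{38705674912356608695}}{128095275} \approx 48.568$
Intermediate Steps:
$g = - \frac{8159}{2705}$ ($g = -2 + \frac{2749}{-2705} = -2 + 2749 \left(- \frac{1}{2705}\right) = -2 - \frac{2749}{2705} = - \frac{8159}{2705} \approx -3.0163$)
$l = \frac{83858}{394625}$ ($l = - \frac{508}{-875} - \frac{166}{451} = \left(-508\right) \left(- \frac{1}{875}\right) - \frac{166}{451} = \frac{508}{875} - \frac{166}{451} = \frac{83858}{394625} \approx 0.2125$)
$u{\left(U,s \right)} = - \frac{83858}{3551625} + \frac{s}{9}$ ($u{\left(U,s \right)} = - \frac{\frac{83858}{394625} - s}{9} = - \frac{83858}{3551625} + \frac{s}{9}$)
$\sqrt{g \left(-40 - 679\right) + u{\left(-2104,1712 \right)}} = \sqrt{- \frac{8159 \left(-40 - 679\right)}{2705} + \left(- \frac{83858}{3551625} + \frac{1}{9} \cdot 1712\right)} = \sqrt{\left(- \frac{8159}{2705}\right) \left(-719\right) + \left(- \frac{83858}{3551625} + \frac{1712}{9}\right)} = \sqrt{\frac{5866321}{2705} + \frac{675514142}{3551625}} = \sqrt{\frac{4532447615147}{1921429125}} = \frac{\sqrt{38705674912356608695}}{128095275}$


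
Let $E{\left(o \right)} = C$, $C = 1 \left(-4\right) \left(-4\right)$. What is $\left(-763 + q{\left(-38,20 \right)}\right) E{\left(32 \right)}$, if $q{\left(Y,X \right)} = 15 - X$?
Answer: $-12288$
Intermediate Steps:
$C = 16$ ($C = \left(-4\right) \left(-4\right) = 16$)
$E{\left(o \right)} = 16$
$\left(-763 + q{\left(-38,20 \right)}\right) E{\left(32 \right)} = \left(-763 + \left(15 - 20\right)\right) 16 = \left(-763 - 5\right) 16 = \left(-768\right) 16 = -12288$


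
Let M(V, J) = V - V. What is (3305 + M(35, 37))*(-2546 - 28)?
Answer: -8507070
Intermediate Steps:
M(V, J) = 0
(3305 + M(35, 37))*(-2546 - 28) = (3305 + 0)*(-2546 - 28) = 3305*(-2574) = -8507070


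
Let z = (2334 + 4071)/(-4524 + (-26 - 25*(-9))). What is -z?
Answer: 1281/865 ≈ 1.4809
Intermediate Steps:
z = -1281/865 (z = 6405/(-4524 + (-26 + 225)) = 6405/(-4524 + 199) = 6405/(-4325) = 6405*(-1/4325) = -1281/865 ≈ -1.4809)
-z = -1*(-1281/865) = 1281/865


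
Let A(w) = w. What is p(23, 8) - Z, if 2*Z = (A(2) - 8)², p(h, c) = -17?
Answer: -35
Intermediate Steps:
Z = 18 (Z = (2 - 8)²/2 = (½)*(-6)² = (½)*36 = 18)
p(23, 8) - Z = -17 - 1*18 = -17 - 18 = -35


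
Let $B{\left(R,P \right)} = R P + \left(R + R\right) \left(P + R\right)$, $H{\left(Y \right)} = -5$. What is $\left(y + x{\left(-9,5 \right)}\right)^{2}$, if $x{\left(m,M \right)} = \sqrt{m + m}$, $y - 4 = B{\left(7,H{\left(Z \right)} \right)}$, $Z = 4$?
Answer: $9 \left(1 - i \sqrt{2}\right)^{2} \approx -9.0 - 25.456 i$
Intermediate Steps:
$B{\left(R,P \right)} = P R + 2 R \left(P + R\right)$
$y = -3$ ($y = 4 + 7 \left(2 \cdot 7 + 3 \left(-5\right)\right) = 4 + 7 \left(14 - 15\right) = 4 + 7 \left(-1\right) = 4 - 7 = -3$)
$x{\left(m,M \right)} = \sqrt{2} \sqrt{m}$ ($x{\left(m,M \right)} = \sqrt{2 m} = \sqrt{2} \sqrt{m}$)
$\left(y + x{\left(-9,5 \right)}\right)^{2} = \left(-3 + \sqrt{2} \sqrt{-9}\right)^{2} = \left(-3 + \sqrt{2} \cdot 3 i\right)^{2} = \left(-3 + 3 i \sqrt{2}\right)^{2}$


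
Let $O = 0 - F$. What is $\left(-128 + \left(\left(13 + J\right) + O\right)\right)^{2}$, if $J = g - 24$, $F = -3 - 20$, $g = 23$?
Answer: $8649$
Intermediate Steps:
$F = -23$ ($F = -3 - 20 = -23$)
$J = -1$ ($J = 23 - 24 = -1$)
$O = 23$ ($O = 0 - -23 = 0 + 23 = 23$)
$\left(-128 + \left(\left(13 + J\right) + O\right)\right)^{2} = \left(-128 + \left(\left(13 - 1\right) + 23\right)\right)^{2} = \left(-128 + \left(12 + 23\right)\right)^{2} = \left(-128 + 35\right)^{2} = \left(-93\right)^{2} = 8649$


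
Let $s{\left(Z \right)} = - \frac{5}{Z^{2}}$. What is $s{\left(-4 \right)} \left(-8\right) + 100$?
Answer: $\frac{205}{2} \approx 102.5$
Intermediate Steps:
$s{\left(Z \right)} = - \frac{5}{Z^{2}}$
$s{\left(-4 \right)} \left(-8\right) + 100 = - \frac{5}{16} \left(-8\right) + 100 = \left(-5\right) \frac{1}{16} \left(-8\right) + 100 = \left(- \frac{5}{16}\right) \left(-8\right) + 100 = \frac{5}{2} + 100 = \frac{205}{2}$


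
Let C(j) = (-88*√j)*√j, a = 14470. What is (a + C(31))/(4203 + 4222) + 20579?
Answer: 173389817/8425 ≈ 20580.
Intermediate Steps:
C(j) = -88*j
(a + C(31))/(4203 + 4222) + 20579 = (14470 - 88*31)/(4203 + 4222) + 20579 = (14470 - 2728)/8425 + 20579 = 11742*(1/8425) + 20579 = 11742/8425 + 20579 = 173389817/8425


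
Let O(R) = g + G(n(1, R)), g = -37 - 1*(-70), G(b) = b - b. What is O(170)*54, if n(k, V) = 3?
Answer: 1782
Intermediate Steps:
G(b) = 0
g = 33 (g = -37 + 70 = 33)
O(R) = 33 (O(R) = 33 + 0 = 33)
O(170)*54 = 33*54 = 1782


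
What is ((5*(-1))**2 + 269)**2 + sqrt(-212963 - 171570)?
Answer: 86436 + I*sqrt(384533) ≈ 86436.0 + 620.11*I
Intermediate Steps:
((5*(-1))**2 + 269)**2 + sqrt(-212963 - 171570) = ((-5)**2 + 269)**2 + sqrt(-384533) = (25 + 269)**2 + I*sqrt(384533) = 294**2 + I*sqrt(384533) = 86436 + I*sqrt(384533)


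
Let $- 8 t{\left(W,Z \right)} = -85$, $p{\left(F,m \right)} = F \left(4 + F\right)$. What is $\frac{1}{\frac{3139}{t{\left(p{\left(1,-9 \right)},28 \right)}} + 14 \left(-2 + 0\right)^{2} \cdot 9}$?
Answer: $\frac{85}{67952} \approx 0.0012509$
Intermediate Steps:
$t{\left(W,Z \right)} = \frac{85}{8}$ ($t{\left(W,Z \right)} = \left(- \frac{1}{8}\right) \left(-85\right) = \frac{85}{8}$)
$\frac{1}{\frac{3139}{t{\left(p{\left(1,-9 \right)},28 \right)}} + 14 \left(-2 + 0\right)^{2} \cdot 9} = \frac{1}{\frac{3139}{\frac{85}{8}} + 14 \left(-2 + 0\right)^{2} \cdot 9} = \frac{1}{3139 \cdot \frac{8}{85} + 14 \left(-2\right)^{2} \cdot 9} = \frac{1}{\frac{25112}{85} + 14 \cdot 4 \cdot 9} = \frac{1}{\frac{25112}{85} + 56 \cdot 9} = \frac{1}{\frac{25112}{85} + 504} = \frac{1}{\frac{67952}{85}} = \frac{85}{67952}$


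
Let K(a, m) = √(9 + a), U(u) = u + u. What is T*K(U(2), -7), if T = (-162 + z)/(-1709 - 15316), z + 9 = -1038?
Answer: 403*√13/5675 ≈ 0.25604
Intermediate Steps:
U(u) = 2*u
z = -1047 (z = -9 - 1038 = -1047)
T = 403/5675 (T = (-162 - 1047)/(-1709 - 15316) = -1209/(-17025) = -1209*(-1/17025) = 403/5675 ≈ 0.071013)
T*K(U(2), -7) = 403*√(9 + 2*2)/5675 = 403*√(9 + 4)/5675 = 403*√13/5675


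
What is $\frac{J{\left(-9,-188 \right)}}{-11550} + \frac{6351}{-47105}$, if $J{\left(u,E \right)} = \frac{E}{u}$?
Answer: $- \frac{66904219}{489656475} \approx -0.13664$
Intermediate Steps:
$\frac{J{\left(-9,-188 \right)}}{-11550} + \frac{6351}{-47105} = \frac{\left(-188\right) \frac{1}{-9}}{-11550} + \frac{6351}{-47105} = \left(-188\right) \left(- \frac{1}{9}\right) \left(- \frac{1}{11550}\right) + 6351 \left(- \frac{1}{47105}\right) = \frac{188}{9} \left(- \frac{1}{11550}\right) - \frac{6351}{47105} = - \frac{94}{51975} - \frac{6351}{47105} = - \frac{66904219}{489656475}$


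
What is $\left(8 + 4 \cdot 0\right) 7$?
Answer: $56$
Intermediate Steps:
$\left(8 + 4 \cdot 0\right) 7 = \left(8 + 0\right) 7 = 8 \cdot 7 = 56$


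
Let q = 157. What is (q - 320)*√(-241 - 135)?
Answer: -326*I*√94 ≈ -3160.7*I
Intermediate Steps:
(q - 320)*√(-241 - 135) = (157 - 320)*√(-241 - 135) = -326*I*√94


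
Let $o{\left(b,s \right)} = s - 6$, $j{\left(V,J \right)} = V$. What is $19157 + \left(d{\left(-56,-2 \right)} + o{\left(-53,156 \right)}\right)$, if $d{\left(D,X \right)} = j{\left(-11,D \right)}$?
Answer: $19296$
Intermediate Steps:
$d{\left(D,X \right)} = -11$
$o{\left(b,s \right)} = -6 + s$
$19157 + \left(d{\left(-56,-2 \right)} + o{\left(-53,156 \right)}\right) = 19157 + \left(-11 + \left(-6 + 156\right)\right) = 19157 + \left(-11 + 150\right) = 19157 + 139 = 19296$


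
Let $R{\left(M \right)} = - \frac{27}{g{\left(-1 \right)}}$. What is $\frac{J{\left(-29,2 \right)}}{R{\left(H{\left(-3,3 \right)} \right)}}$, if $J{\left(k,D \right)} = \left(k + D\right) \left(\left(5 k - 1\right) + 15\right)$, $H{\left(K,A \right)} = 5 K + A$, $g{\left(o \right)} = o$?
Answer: $131$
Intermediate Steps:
$H{\left(K,A \right)} = A + 5 K$
$R{\left(M \right)} = 27$ ($R{\left(M \right)} = - \frac{27}{-1} = \left(-27\right) \left(-1\right) = 27$)
$J{\left(k,D \right)} = \left(14 + 5 k\right) \left(D + k\right)$ ($J{\left(k,D \right)} = \left(D + k\right) \left(\left(-1 + 5 k\right) + 15\right) = \left(D + k\right) \left(14 + 5 k\right) = \left(14 + 5 k\right) \left(D + k\right)$)
$\frac{J{\left(-29,2 \right)}}{R{\left(H{\left(-3,3 \right)} \right)}} = \frac{5 \left(-29\right)^{2} + 14 \cdot 2 + 14 \left(-29\right) + 5 \cdot 2 \left(-29\right)}{27} = \left(5 \cdot 841 + 28 - 406 - 290\right) \frac{1}{27} = \left(4205 + 28 - 406 - 290\right) \frac{1}{27} = 3537 \cdot \frac{1}{27} = 131$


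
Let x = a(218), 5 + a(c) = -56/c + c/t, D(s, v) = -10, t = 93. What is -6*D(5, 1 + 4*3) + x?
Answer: 578693/10137 ≈ 57.087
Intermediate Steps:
a(c) = -5 - 56/c + c/93 (a(c) = -5 + (-56/c + c/93) = -5 - 56/c + c/93)
x = -29527/10137 (x = -5 - 56/218 + (1/93)*218 = -5 - 56*1/218 + 218/93 = -5 - 28/109 + 218/93 = -29527/10137 ≈ -2.9128)
-6*D(5, 1 + 4*3) + x = -6*(-10) - 29527/10137 = 60 - 29527/10137 = 578693/10137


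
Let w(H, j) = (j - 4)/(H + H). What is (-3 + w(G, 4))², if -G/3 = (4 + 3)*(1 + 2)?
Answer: 9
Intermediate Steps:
G = -63 (G = -3*(4 + 3)*(1 + 2) = -21*3 = -3*21 = -63)
w(H, j) = (-4 + j)/(2*H) (w(H, j) = (-4 + j)/((2*H)) = (-4 + j)*(1/(2*H)) = (-4 + j)/(2*H))
(-3 + w(G, 4))² = (-3 + (½)*(-4 + 4)/(-63))² = (-3 + (½)*(-1/63)*0)² = (-3 + 0)² = (-3)² = 9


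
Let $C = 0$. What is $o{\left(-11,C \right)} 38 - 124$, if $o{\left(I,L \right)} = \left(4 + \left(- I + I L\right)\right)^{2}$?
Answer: $8426$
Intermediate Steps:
$o{\left(I,L \right)} = \left(4 - I + I L\right)^{2}$
$o{\left(-11,C \right)} 38 - 124 = \left(4 - -11 - 0\right)^{2} \cdot 38 - 124 = \left(4 + 11 + 0\right)^{2} \cdot 38 - 124 = 15^{2} \cdot 38 - 124 = 225 \cdot 38 - 124 = 8550 - 124 = 8426$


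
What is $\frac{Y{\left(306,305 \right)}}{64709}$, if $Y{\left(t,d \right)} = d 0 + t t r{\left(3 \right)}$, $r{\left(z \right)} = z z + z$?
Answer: $\frac{1123632}{64709} \approx 17.364$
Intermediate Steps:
$r{\left(z \right)} = z + z^{2}$ ($r{\left(z \right)} = z^{2} + z = z + z^{2}$)
$Y{\left(t,d \right)} = 12 t^{2}$ ($Y{\left(t,d \right)} = d 0 + t t 3 \left(1 + 3\right) = 0 + t^{2} \cdot 3 \cdot 4 = 0 + t^{2} \cdot 12 = 0 + 12 t^{2} = 12 t^{2}$)
$\frac{Y{\left(306,305 \right)}}{64709} = \frac{12 \cdot 306^{2}}{64709} = 12 \cdot 93636 \cdot \frac{1}{64709} = 1123632 \cdot \frac{1}{64709} = \frac{1123632}{64709}$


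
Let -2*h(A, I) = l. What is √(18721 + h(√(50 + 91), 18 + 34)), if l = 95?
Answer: √74694/2 ≈ 136.65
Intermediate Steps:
h(A, I) = -95/2 (h(A, I) = -½*95 = -95/2)
√(18721 + h(√(50 + 91), 18 + 34)) = √(18721 - 95/2) = √(37347/2) = √74694/2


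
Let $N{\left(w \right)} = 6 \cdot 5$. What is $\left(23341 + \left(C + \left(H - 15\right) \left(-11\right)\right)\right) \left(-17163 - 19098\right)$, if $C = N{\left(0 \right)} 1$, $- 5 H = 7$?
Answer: $- \frac{4269986577}{5} \approx -8.54 \cdot 10^{8}$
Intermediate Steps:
$N{\left(w \right)} = 30$
$H = - \frac{7}{5}$ ($H = \left(- \frac{1}{5}\right) 7 = - \frac{7}{5} \approx -1.4$)
$C = 30$ ($C = 30 \cdot 1 = 30$)
$\left(23341 + \left(C + \left(H - 15\right) \left(-11\right)\right)\right) \left(-17163 - 19098\right) = \left(23341 + \left(30 + \left(- \frac{7}{5} - 15\right) \left(-11\right)\right)\right) \left(-17163 - 19098\right) = \left(23341 + \left(30 + \left(- \frac{7}{5} - 15\right) \left(-11\right)\right)\right) \left(-36261\right) = \left(23341 + \left(30 - - \frac{902}{5}\right)\right) \left(-36261\right) = \left(23341 + \left(30 + \frac{902}{5}\right)\right) \left(-36261\right) = \left(23341 + \frac{1052}{5}\right) \left(-36261\right) = \frac{117757}{5} \left(-36261\right) = - \frac{4269986577}{5}$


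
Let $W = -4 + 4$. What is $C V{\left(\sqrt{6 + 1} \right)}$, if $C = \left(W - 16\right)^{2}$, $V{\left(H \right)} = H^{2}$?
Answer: $1792$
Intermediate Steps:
$W = 0$
$C = 256$ ($C = \left(0 - 16\right)^{2} = \left(-16\right)^{2} = 256$)
$C V{\left(\sqrt{6 + 1} \right)} = 256 \left(\sqrt{6 + 1}\right)^{2} = 256 \left(\sqrt{7}\right)^{2} = 256 \cdot 7 = 1792$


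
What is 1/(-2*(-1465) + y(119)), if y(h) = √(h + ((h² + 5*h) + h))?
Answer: 1465/4284953 - 21*√34/8569906 ≈ 0.00032761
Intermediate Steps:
y(h) = √(h² + 7*h) (y(h) = √(h + (h² + 6*h)) = √(h² + 7*h))
1/(-2*(-1465) + y(119)) = 1/(-2*(-1465) + √(119*(7 + 119))) = 1/(2930 + √(119*126)) = 1/(2930 + √14994) = 1/(2930 + 21*√34)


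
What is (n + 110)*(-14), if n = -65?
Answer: -630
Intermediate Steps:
(n + 110)*(-14) = (-65 + 110)*(-14) = 45*(-14) = -630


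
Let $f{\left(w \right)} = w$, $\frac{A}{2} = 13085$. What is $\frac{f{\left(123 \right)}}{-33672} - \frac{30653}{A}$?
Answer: $- \frac{172561121}{146866040} \approx -1.175$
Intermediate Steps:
$A = 26170$ ($A = 2 \cdot 13085 = 26170$)
$\frac{f{\left(123 \right)}}{-33672} - \frac{30653}{A} = \frac{123}{-33672} - \frac{30653}{26170} = 123 \left(- \frac{1}{33672}\right) - \frac{30653}{26170} = - \frac{41}{11224} - \frac{30653}{26170} = - \frac{172561121}{146866040}$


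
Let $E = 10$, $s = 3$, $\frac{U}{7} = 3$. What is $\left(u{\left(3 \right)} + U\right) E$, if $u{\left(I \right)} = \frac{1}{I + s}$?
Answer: $\frac{635}{3} \approx 211.67$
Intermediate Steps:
$U = 21$ ($U = 7 \cdot 3 = 21$)
$u{\left(I \right)} = \frac{1}{3 + I}$ ($u{\left(I \right)} = \frac{1}{I + 3} = \frac{1}{3 + I}$)
$\left(u{\left(3 \right)} + U\right) E = \left(\frac{1}{3 + 3} + 21\right) 10 = \left(\frac{1}{6} + 21\right) 10 = \frac{127}{6} \cdot 10 = \frac{635}{3}$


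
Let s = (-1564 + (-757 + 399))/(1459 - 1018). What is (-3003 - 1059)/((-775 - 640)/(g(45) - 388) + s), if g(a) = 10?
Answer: 10748052/1627 ≈ 6606.1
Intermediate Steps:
s = -1922/441 (s = (-1564 - 358)/441 = -1922*1/441 = -1922/441 ≈ -4.3583)
(-3003 - 1059)/((-775 - 640)/(g(45) - 388) + s) = (-3003 - 1059)/((-775 - 640)/(10 - 388) - 1922/441) = -4062/(-1415/(-378) - 1922/441) = -4062/(-1415*(-1/378) - 1922/441) = -4062/(1415/378 - 1922/441) = -4062/(-1627/2646) = -4062*(-2646/1627) = 10748052/1627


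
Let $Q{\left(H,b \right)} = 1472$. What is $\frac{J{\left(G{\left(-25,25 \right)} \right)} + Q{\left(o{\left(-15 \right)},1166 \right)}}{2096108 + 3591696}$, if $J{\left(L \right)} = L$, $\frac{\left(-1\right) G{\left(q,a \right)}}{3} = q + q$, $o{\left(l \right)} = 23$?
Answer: $\frac{811}{2843902} \approx 0.00028517$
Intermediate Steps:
$G{\left(q,a \right)} = - 6 q$ ($G{\left(q,a \right)} = - 3 \left(q + q\right) = - 3 \cdot 2 q = - 6 q$)
$\frac{J{\left(G{\left(-25,25 \right)} \right)} + Q{\left(o{\left(-15 \right)},1166 \right)}}{2096108 + 3591696} = \frac{\left(-6\right) \left(-25\right) + 1472}{2096108 + 3591696} = \frac{150 + 1472}{5687804} = 1622 \cdot \frac{1}{5687804} = \frac{811}{2843902}$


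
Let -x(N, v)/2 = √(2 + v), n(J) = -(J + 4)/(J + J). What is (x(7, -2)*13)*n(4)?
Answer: 0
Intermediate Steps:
n(J) = -(4 + J)/(2*J)
x(N, v) = -2*√(2 + v)
(x(7, -2)*13)*n(4) = (-2*√(2 - 2)*13)*((½)*(-4 - 1*4)/4) = (-2*√0*13)*((½)*(¼)*(-4 - 4)) = (-2*0*13)*((½)*(¼)*(-8)) = (0*13)*(-1) = 0*(-1) = 0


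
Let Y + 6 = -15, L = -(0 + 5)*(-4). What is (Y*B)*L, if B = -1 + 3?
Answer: -840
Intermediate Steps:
B = 2
L = 20 (L = -5*(-4) = -1*(-20) = 20)
Y = -21 (Y = -6 - 15 = -21)
(Y*B)*L = -21*2*20 = -42*20 = -840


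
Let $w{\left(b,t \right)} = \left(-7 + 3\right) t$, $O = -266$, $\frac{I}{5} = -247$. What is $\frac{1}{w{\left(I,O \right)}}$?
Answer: $\frac{1}{1064} \approx 0.00093985$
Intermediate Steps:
$I = -1235$ ($I = 5 \left(-247\right) = -1235$)
$w{\left(b,t \right)} = - 4 t$
$\frac{1}{w{\left(I,O \right)}} = \frac{1}{\left(-4\right) \left(-266\right)} = \frac{1}{1064}$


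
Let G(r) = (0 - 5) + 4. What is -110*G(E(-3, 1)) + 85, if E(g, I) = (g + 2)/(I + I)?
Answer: 195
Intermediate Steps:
E(g, I) = (2 + g)/(2*I) (E(g, I) = (2 + g)/((2*I)) = (2 + g)*(1/(2*I)) = (2 + g)/(2*I))
G(r) = -1 (G(r) = -5 + 4 = -1)
-110*G(E(-3, 1)) + 85 = -110*(-1) + 85 = 110 + 85 = 195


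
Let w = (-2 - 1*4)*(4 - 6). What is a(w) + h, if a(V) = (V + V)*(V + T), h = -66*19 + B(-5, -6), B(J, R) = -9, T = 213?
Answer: 4137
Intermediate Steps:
w = 12 (w = (-2 - 4)*(-2) = -6*(-2) = 12)
h = -1263 (h = -66*19 - 9 = -1254 - 9 = -1263)
a(V) = 2*V*(213 + V) (a(V) = (V + V)*(V + 213) = (2*V)*(213 + V) = 2*V*(213 + V))
a(w) + h = 2*12*(213 + 12) - 1263 = 2*12*225 - 1263 = 5400 - 1263 = 4137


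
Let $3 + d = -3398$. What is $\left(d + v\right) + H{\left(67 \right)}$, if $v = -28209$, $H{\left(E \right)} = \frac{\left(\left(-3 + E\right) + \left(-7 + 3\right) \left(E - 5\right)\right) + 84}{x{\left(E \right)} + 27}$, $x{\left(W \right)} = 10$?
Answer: $- \frac{1169670}{37} \approx -31613.0$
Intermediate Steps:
$d = -3401$ ($d = -3 - 3398 = -3401$)
$H{\left(E \right)} = \frac{101}{37} - \frac{3 E}{37}$ ($H{\left(E \right)} = \frac{\left(\left(-3 + E\right) + \left(-7 + 3\right) \left(E - 5\right)\right) + 84}{10 + 27} = \frac{\left(\left(-3 + E\right) - 4 \left(-5 + E\right)\right) + 84}{37} = \left(\left(\left(-3 + E\right) - \left(-20 + 4 E\right)\right) + 84\right) \frac{1}{37} = \left(\left(17 - 3 E\right) + 84\right) \frac{1}{37} = \left(101 - 3 E\right) \frac{1}{37} = \frac{101}{37} - \frac{3 E}{37}$)
$\left(d + v\right) + H{\left(67 \right)} = \left(-3401 - 28209\right) + \left(\frac{101}{37} - \frac{201}{37}\right) = -31610 + \left(\frac{101}{37} - \frac{201}{37}\right) = -31610 - \frac{100}{37} = - \frac{1169670}{37}$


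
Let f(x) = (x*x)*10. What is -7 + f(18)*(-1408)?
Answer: -4561927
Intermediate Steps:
f(x) = 10*x² (f(x) = x²*10 = 10*x²)
-7 + f(18)*(-1408) = -7 + (10*18²)*(-1408) = -7 + (10*324)*(-1408) = -7 + 3240*(-1408) = -7 - 4561920 = -4561927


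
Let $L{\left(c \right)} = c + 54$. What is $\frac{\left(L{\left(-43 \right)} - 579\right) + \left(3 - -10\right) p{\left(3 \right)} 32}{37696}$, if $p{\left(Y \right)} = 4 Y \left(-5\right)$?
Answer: $- \frac{3191}{4712} \approx -0.67721$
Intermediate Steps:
$p{\left(Y \right)} = - 20 Y$
$L{\left(c \right)} = 54 + c$
$\frac{\left(L{\left(-43 \right)} - 579\right) + \left(3 - -10\right) p{\left(3 \right)} 32}{37696} = \frac{\left(\left(54 - 43\right) - 579\right) + \left(3 - -10\right) \left(\left(-20\right) 3\right) 32}{37696} = \left(\left(11 - 579\right) + \left(3 + 10\right) \left(-60\right) 32\right) \frac{1}{37696} = \left(-568 + 13 \left(-60\right) 32\right) \frac{1}{37696} = \left(-568 - 24960\right) \frac{1}{37696} = \left(-25528\right) \frac{1}{37696} = - \frac{3191}{4712}$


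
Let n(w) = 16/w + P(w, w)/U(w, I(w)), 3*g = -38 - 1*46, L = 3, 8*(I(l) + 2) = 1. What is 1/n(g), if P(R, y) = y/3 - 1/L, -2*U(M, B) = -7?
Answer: -3/10 ≈ -0.30000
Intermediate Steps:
I(l) = -15/8 (I(l) = -2 + (1/8)*1 = -2 + 1/8 = -15/8)
U(M, B) = 7/2 (U(M, B) = -1/2*(-7) = 7/2)
P(R, y) = -1/3 + y/3 (P(R, y) = y/3 - 1/3 = -1/3 + y/3)
g = -28 (g = (-38 - 1*46)/3 = (-38 - 46)/3 = (1/3)*(-84) = -28)
n(w) = -2/21 + 16/w + 2*w/21 (n(w) = 16/w + (-1/3 + w/3)/(7/2) = 16/w + (-1/3 + w/3)*(2/7) = 16/w + (-2/21 + 2*w/21) = -2/21 + 16/w + 2*w/21)
1/n(g) = 1/((2/21)*(168 - 28*(-1 - 28))/(-28)) = 1/((2/21)*(-1/28)*(168 - 28*(-29))) = 1/((2/21)*(-1/28)*(168 + 812)) = 1/((2/21)*(-1/28)*980) = 1/(-10/3) = -3/10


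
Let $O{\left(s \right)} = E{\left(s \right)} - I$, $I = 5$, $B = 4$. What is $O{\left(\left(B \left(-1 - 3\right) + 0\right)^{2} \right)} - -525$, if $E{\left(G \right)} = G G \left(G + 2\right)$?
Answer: $16908808$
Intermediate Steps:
$E{\left(G \right)} = G^{2} \left(2 + G\right)$
$O{\left(s \right)} = -5 + s^{2} \left(2 + s\right)$ ($O{\left(s \right)} = s^{2} \left(2 + s\right) - 5 = -5 + s^{2} \left(2 + s\right)$)
$O{\left(\left(B \left(-1 - 3\right) + 0\right)^{2} \right)} - -525 = \left(-5 + \left(\left(4 \left(-1 - 3\right) + 0\right)^{2}\right)^{2} \left(2 + \left(4 \left(-1 - 3\right) + 0\right)^{2}\right)\right) - -525 = \left(-5 + \left(\left(4 \left(-4\right) + 0\right)^{2}\right)^{2} \left(2 + \left(4 \left(-4\right) + 0\right)^{2}\right)\right) + 525 = \left(-5 + \left(\left(-16 + 0\right)^{2}\right)^{2} \left(2 + \left(-16 + 0\right)^{2}\right)\right) + 525 = \left(-5 + \left(\left(-16\right)^{2}\right)^{2} \left(2 + \left(-16\right)^{2}\right)\right) + 525 = \left(-5 + 256^{2} \left(2 + 256\right)\right) + 525 = \left(-5 + 65536 \cdot 258\right) + 525 = \left(-5 + 16908288\right) + 525 = 16908283 + 525 = 16908808$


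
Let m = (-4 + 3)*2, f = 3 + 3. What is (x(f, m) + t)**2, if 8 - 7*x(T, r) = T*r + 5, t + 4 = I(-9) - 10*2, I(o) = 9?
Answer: 8100/49 ≈ 165.31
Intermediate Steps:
f = 6
t = -15 (t = -4 + (9 - 10*2) = -4 + (9 - 20) = -4 - 11 = -15)
m = -2 (m = -1*2 = -2)
x(T, r) = 3/7 - T*r/7 (x(T, r) = 8/7 - (T*r + 5)/7 = 8/7 - (5 + T*r)/7 = 8/7 + (-5/7 - T*r/7) = 3/7 - T*r/7)
(x(f, m) + t)**2 = ((3/7 - 1/7*6*(-2)) - 15)**2 = ((3/7 + 12/7) - 15)**2 = (15/7 - 15)**2 = (-90/7)**2 = 8100/49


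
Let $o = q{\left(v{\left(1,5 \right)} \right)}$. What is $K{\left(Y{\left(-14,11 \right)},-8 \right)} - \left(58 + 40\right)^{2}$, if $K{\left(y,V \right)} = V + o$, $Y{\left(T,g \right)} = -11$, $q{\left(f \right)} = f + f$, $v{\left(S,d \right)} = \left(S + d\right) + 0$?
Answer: $-9600$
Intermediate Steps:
$v{\left(S,d \right)} = S + d$
$q{\left(f \right)} = 2 f$
$o = 12$ ($o = 2 \left(1 + 5\right) = 2 \cdot 6 = 12$)
$K{\left(y,V \right)} = 12 + V$ ($K{\left(y,V \right)} = V + 12 = 12 + V$)
$K{\left(Y{\left(-14,11 \right)},-8 \right)} - \left(58 + 40\right)^{2} = \left(12 - 8\right) - \left(58 + 40\right)^{2} = 4 - 98^{2} = 4 - 9604 = -9600$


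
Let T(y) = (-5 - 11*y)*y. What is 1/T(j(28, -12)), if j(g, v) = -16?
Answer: -1/2736 ≈ -0.00036550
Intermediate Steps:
T(y) = y*(-5 - 11*y)
1/T(j(28, -12)) = 1/(-1*(-16)*(5 + 11*(-16))) = 1/(-1*(-16)*(5 - 176)) = 1/(-1*(-16)*(-171)) = 1/(-2736) = -1/2736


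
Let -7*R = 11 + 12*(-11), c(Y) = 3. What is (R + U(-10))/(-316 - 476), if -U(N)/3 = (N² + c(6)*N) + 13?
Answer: 811/2772 ≈ 0.29257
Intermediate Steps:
R = 121/7 (R = -(11 + 12*(-11))/7 = -(11 - 132)/7 = -⅐*(-121) = 121/7 ≈ 17.286)
U(N) = -39 - 9*N - 3*N² (U(N) = -3*((N² + 3*N) + 13) = -3*(13 + N² + 3*N) = -39 - 9*N - 3*N²)
(R + U(-10))/(-316 - 476) = (121/7 + (-39 - 9*(-10) - 3*(-10)²))/(-316 - 476) = (121/7 + (-39 + 90 - 3*100))/(-792) = (121/7 + (-39 + 90 - 300))*(-1/792) = (121/7 - 249)*(-1/792) = -1622/7*(-1/792) = 811/2772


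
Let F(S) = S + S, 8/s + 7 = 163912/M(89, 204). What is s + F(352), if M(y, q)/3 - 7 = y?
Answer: 14247136/20237 ≈ 704.01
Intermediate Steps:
M(y, q) = 21 + 3*y
s = 288/20237 (s = 8/(-7 + 163912/(21 + 3*89)) = 8/(-7 + 163912/(21 + 267)) = 8/(-7 + 163912/288) = 8/(-7 + 163912*(1/288)) = 8/(-7 + 20489/36) = 8/(20237/36) = 8*(36/20237) = 288/20237 ≈ 0.014231)
F(S) = 2*S
s + F(352) = 288/20237 + 2*352 = 288/20237 + 704 = 14247136/20237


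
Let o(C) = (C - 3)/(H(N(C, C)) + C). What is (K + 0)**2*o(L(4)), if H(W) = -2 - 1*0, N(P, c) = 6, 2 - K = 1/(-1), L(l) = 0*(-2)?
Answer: 27/2 ≈ 13.500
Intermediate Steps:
L(l) = 0
K = 3 (K = 2 - 1/(-1) = 2 - (-1) = 2 - 1*(-1) = 2 + 1 = 3)
H(W) = -2 (H(W) = -2 + 0 = -2)
o(C) = (-3 + C)/(-2 + C) (o(C) = (C - 3)/(-2 + C) = (-3 + C)/(-2 + C))
(K + 0)**2*o(L(4)) = (3 + 0)**2*((-3 + 0)/(-2 + 0)) = 3**2*(-3/(-2)) = 9*(-1/2*(-3)) = 9*(3/2) = 27/2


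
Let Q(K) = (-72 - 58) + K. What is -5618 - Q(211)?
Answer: -5699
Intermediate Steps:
Q(K) = -130 + K
-5618 - Q(211) = -5618 - (-130 + 211) = -5618 - 1*81 = -5618 - 81 = -5699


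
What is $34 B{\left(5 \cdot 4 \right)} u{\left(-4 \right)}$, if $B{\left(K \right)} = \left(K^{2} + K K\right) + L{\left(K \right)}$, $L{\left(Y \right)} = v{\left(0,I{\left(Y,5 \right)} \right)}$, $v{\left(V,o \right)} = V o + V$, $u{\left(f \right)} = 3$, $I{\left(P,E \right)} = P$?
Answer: $81600$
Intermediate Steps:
$v{\left(V,o \right)} = V + V o$
$L{\left(Y \right)} = 0$ ($L{\left(Y \right)} = 0 \left(1 + Y\right) = 0$)
$B{\left(K \right)} = 2 K^{2}$ ($B{\left(K \right)} = \left(K^{2} + K K\right) + 0 = \left(K^{2} + K^{2}\right) + 0 = 2 K^{2} + 0 = 2 K^{2}$)
$34 B{\left(5 \cdot 4 \right)} u{\left(-4 \right)} = 34 \cdot 2 \left(5 \cdot 4\right)^{2} \cdot 3 = 34 \cdot 2 \cdot 20^{2} \cdot 3 = 34 \cdot 2 \cdot 400 \cdot 3 = 34 \cdot 800 \cdot 3 = 27200 \cdot 3 = 81600$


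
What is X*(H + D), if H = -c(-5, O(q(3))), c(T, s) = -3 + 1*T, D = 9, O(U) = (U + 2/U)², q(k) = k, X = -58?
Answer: -986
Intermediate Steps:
c(T, s) = -3 + T
H = 8 (H = -(-3 - 5) = -1*(-8) = 8)
X*(H + D) = -58*(8 + 9) = -58*17 = -986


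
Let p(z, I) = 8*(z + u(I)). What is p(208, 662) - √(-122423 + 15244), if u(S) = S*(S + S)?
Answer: 7013568 - I*√107179 ≈ 7.0136e+6 - 327.38*I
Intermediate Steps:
u(S) = 2*S² (u(S) = S*(2*S) = 2*S²)
p(z, I) = 8*z + 16*I² (p(z, I) = 8*(z + 2*I²) = 8*z + 16*I²)
p(208, 662) - √(-122423 + 15244) = (8*208 + 16*662²) - √(-122423 + 15244) = (1664 + 16*438244) - √(-107179) = (1664 + 7011904) - I*√107179 = 7013568 - I*√107179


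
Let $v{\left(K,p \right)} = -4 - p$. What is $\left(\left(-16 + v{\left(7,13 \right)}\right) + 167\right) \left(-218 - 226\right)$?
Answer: $-59496$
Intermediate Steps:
$\left(\left(-16 + v{\left(7,13 \right)}\right) + 167\right) \left(-218 - 226\right) = \left(\left(-16 - 17\right) + 167\right) \left(-218 - 226\right) = \left(\left(-16 - 17\right) + 167\right) \left(-444\right) = \left(-33 + 167\right) \left(-444\right) = 134 \left(-444\right) = -59496$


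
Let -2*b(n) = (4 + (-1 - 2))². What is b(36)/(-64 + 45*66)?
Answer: -1/5812 ≈ -0.00017206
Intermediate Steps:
b(n) = -½ (b(n) = -(4 + (-1 - 2))²/2 = -(4 - 3)²/2 = -½*1² = -½*1 = -½)
b(36)/(-64 + 45*66) = -1/(2*(-64 + 45*66)) = -1/(2*(-64 + 2970)) = -½/2906 = -½*1/2906 = -1/5812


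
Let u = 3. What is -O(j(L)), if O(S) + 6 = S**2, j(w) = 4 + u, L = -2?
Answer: -43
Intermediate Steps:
j(w) = 7 (j(w) = 4 + 3 = 7)
O(S) = -6 + S**2
-O(j(L)) = -(-6 + 7**2) = -(-6 + 49) = -1*43 = -43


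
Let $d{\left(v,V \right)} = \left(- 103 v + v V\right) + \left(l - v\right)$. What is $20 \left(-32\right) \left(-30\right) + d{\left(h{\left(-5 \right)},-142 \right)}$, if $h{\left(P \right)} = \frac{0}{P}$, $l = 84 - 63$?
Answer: $19221$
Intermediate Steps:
$l = 21$
$h{\left(P \right)} = 0$
$d{\left(v,V \right)} = 21 - 104 v + V v$ ($d{\left(v,V \right)} = \left(- 103 v + v V\right) - \left(-21 + v\right) = \left(- 103 v + V v\right) - \left(-21 + v\right) = 21 - 104 v + V v$)
$20 \left(-32\right) \left(-30\right) + d{\left(h{\left(-5 \right)},-142 \right)} = 20 \left(-32\right) \left(-30\right) - -21 = \left(-640\right) \left(-30\right) + \left(21 + 0 + 0\right) = 19200 + 21 = 19221$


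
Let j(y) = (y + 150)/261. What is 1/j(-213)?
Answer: -29/7 ≈ -4.1429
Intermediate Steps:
j(y) = 50/87 + y/261 (j(y) = (150 + y)*(1/261) = 50/87 + y/261)
1/j(-213) = 1/(50/87 + (1/261)*(-213)) = 1/(50/87 - 71/87) = 1/(-7/29) = -29/7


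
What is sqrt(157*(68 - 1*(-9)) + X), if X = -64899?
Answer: I*sqrt(52810) ≈ 229.8*I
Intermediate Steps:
sqrt(157*(68 - 1*(-9)) + X) = sqrt(157*(68 - 1*(-9)) - 64899) = sqrt(157*(68 + 9) - 64899) = sqrt(157*77 - 64899) = sqrt(12089 - 64899) = sqrt(-52810) = I*sqrt(52810)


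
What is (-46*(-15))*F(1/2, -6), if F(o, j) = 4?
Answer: 2760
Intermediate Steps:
(-46*(-15))*F(1/2, -6) = -46*(-15)*4 = 690*4 = 2760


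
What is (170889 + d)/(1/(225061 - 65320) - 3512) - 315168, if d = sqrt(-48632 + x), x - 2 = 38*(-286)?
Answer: -176839820890437/561010391 - 159741*I*sqrt(59498)/561010391 ≈ -3.1522e+5 - 0.069454*I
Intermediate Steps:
x = -10866 (x = 2 + 38*(-286) = 2 - 10868 = -10866)
d = I*sqrt(59498) (d = sqrt(-48632 - 10866) = sqrt(-59498) = I*sqrt(59498) ≈ 243.92*I)
(170889 + d)/(1/(225061 - 65320) - 3512) - 315168 = (170889 + I*sqrt(59498))/(1/(225061 - 65320) - 3512) - 315168 = (170889 + I*sqrt(59498))/(1/159741 - 3512) - 315168 = (170889 + I*sqrt(59498))/(-561010391/159741) - 315168 = (170889 + I*sqrt(59498))*(-159741/561010391) - 315168 = (-27297979749/561010391 - 159741*I*sqrt(59498)/561010391) - 315168 = -176839820890437/561010391 - 159741*I*sqrt(59498)/561010391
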